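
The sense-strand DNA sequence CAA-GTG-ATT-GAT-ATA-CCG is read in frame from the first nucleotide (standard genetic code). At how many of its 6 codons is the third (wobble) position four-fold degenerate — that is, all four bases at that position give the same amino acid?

2

Codon 1 CAA (Gln): third position 2-fold.
Codon 2 GTG (Val): third position 4-fold.
Codon 3 ATT (Ile): third position 3-fold.
Codon 4 GAT (Asp): third position 2-fold.
Codon 5 ATA (Ile): third position 3-fold.
Codon 6 CCG (Pro): third position 4-fold.
Four-fold degenerate third positions: 2.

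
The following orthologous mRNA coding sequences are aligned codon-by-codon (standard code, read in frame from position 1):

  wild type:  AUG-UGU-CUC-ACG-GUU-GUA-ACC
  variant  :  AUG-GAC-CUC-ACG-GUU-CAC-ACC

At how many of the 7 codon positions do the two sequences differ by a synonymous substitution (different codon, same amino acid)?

Codon 1: AUG Met / AUG Met — identical.
Codon 2: UGU Cys / GAC Asp — nonsynonymous.
Codon 3: CUC Leu / CUC Leu — identical.
Codon 4: ACG Thr / ACG Thr — identical.
Codon 5: GUU Val / GUU Val — identical.
Codon 6: GUA Val / CAC His — nonsynonymous.
Codon 7: ACC Thr / ACC Thr — identical.
Synonymous differences: 0.

0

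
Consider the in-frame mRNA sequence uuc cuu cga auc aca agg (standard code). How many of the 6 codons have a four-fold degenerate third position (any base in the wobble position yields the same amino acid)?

Codon 1 UUC (Phe): third position 2-fold.
Codon 2 CUU (Leu): third position 4-fold.
Codon 3 CGA (Arg): third position 4-fold.
Codon 4 AUC (Ile): third position 3-fold.
Codon 5 ACA (Thr): third position 4-fold.
Codon 6 AGG (Arg): third position 2-fold.
Four-fold degenerate third positions: 3.

3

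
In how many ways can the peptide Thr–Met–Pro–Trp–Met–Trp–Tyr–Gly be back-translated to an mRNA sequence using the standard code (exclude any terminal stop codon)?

128

Thr: 4 codons.
Met: 1 codon.
Pro: 4 codons.
Trp: 1 codon.
Met: 1 codon.
Trp: 1 codon.
Tyr: 2 codons.
Gly: 4 codons.
4 × 1 × 4 × 1 × 1 × 1 × 2 × 4 = 128.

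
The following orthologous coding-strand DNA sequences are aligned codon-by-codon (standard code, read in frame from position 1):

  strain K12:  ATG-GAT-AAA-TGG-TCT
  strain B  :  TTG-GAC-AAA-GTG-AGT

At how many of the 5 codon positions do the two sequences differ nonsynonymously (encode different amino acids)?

Codon 1: ATG Met / TTG Leu — nonsynonymous.
Codon 2: GAT Asp / GAC Asp — synonymous.
Codon 3: AAA Lys / AAA Lys — identical.
Codon 4: TGG Trp / GTG Val — nonsynonymous.
Codon 5: TCT Ser / AGT Ser — synonymous.
Nonsynonymous differences: 2.

2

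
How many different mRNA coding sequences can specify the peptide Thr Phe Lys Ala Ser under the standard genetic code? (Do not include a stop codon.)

384

Thr: 4 codons.
Phe: 2 codons.
Lys: 2 codons.
Ala: 4 codons.
Ser: 6 codons.
4 × 2 × 2 × 4 × 6 = 384.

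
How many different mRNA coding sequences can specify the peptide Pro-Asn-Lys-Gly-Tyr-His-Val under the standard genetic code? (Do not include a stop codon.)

Pro: 4 codons.
Asn: 2 codons.
Lys: 2 codons.
Gly: 4 codons.
Tyr: 2 codons.
His: 2 codons.
Val: 4 codons.
4 × 2 × 2 × 4 × 2 × 2 × 4 = 1024.

1024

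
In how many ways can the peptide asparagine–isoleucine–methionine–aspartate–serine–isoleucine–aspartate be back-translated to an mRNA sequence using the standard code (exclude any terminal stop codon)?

Asn: 2 codons.
Ile: 3 codons.
Met: 1 codon.
Asp: 2 codons.
Ser: 6 codons.
Ile: 3 codons.
Asp: 2 codons.
2 × 3 × 1 × 2 × 6 × 3 × 2 = 432.

432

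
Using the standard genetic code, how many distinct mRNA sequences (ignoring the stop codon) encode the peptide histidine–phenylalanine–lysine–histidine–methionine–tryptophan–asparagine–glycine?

128

His: 2 codons.
Phe: 2 codons.
Lys: 2 codons.
His: 2 codons.
Met: 1 codon.
Trp: 1 codon.
Asn: 2 codons.
Gly: 4 codons.
2 × 2 × 2 × 2 × 1 × 1 × 2 × 4 = 128.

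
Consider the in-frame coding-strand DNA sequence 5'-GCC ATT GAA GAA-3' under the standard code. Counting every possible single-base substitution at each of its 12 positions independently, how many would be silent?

7

Codon 1 (GCC, Ala): 3 synonymous substitutions.
Codon 2 (ATT, Ile): 2 synonymous substitutions.
Codon 3 (GAA, Glu): 1 synonymous substitution.
Codon 4 (GAA, Glu): 1 synonymous substitution.
Total: 3 + 2 + 1 + 1 = 7.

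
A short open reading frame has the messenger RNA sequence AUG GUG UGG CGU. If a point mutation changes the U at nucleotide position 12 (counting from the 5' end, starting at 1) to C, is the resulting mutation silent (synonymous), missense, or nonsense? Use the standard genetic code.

Position 12 falls in codon 4: CGU → Arg.
After the substitution the codon is CGC → Arg.
Both encode Arg, so the change is synonymous.

silent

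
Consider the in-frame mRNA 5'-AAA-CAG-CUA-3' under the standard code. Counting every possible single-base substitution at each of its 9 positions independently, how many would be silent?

6

Codon 1 (AAA, Lys): 1 synonymous substitution.
Codon 2 (CAG, Gln): 1 synonymous substitution.
Codon 3 (CUA, Leu): 4 synonymous substitutions.
Total: 1 + 1 + 4 = 6.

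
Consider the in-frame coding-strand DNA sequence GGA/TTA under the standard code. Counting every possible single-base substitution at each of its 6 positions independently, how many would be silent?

Codon 1 (GGA, Gly): 3 synonymous substitutions.
Codon 2 (TTA, Leu): 2 synonymous substitutions.
Total: 3 + 2 = 5.

5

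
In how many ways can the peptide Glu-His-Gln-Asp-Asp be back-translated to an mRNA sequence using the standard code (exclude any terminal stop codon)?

32

Glu: 2 codons.
His: 2 codons.
Gln: 2 codons.
Asp: 2 codons.
Asp: 2 codons.
2 × 2 × 2 × 2 × 2 = 32.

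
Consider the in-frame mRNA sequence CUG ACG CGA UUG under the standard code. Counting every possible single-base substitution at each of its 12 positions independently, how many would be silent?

Codon 1 (CUG, Leu): 4 synonymous substitutions.
Codon 2 (ACG, Thr): 3 synonymous substitutions.
Codon 3 (CGA, Arg): 4 synonymous substitutions.
Codon 4 (UUG, Leu): 2 synonymous substitutions.
Total: 4 + 3 + 4 + 2 = 13.

13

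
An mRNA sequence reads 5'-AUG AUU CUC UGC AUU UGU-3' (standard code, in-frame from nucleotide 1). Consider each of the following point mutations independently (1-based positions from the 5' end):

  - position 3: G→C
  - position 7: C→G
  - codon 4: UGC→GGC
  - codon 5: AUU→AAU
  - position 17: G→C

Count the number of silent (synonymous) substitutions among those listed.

Codon 1: AUG (Met) → AUC (Ile) — missense.
Codon 3: CUC (Leu) → GUC (Val) — missense.
Codon 4: UGC (Cys) → GGC (Gly) — missense.
Codon 5: AUU (Ile) → AAU (Asn) — missense.
Codon 6: UGU (Cys) → UCU (Ser) — missense.
Synonymous: 0 of 5.

0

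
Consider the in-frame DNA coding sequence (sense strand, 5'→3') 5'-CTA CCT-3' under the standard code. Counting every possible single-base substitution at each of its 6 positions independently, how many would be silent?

Codon 1 (CTA, Leu): 4 synonymous substitutions.
Codon 2 (CCT, Pro): 3 synonymous substitutions.
Total: 4 + 3 = 7.

7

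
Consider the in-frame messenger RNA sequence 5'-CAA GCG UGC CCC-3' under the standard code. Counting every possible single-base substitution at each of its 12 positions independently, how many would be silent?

8

Codon 1 (CAA, Gln): 1 synonymous substitution.
Codon 2 (GCG, Ala): 3 synonymous substitutions.
Codon 3 (UGC, Cys): 1 synonymous substitution.
Codon 4 (CCC, Pro): 3 synonymous substitutions.
Total: 1 + 3 + 1 + 3 = 8.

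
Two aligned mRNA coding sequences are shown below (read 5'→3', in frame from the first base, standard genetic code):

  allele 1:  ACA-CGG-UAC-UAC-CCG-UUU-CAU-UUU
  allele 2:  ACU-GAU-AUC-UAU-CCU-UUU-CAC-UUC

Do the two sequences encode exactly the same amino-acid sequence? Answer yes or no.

no

Codon 1: ACA Thr / ACU Thr — synonymous.
Codon 2: CGG Arg / GAU Asp — nonsynonymous.
Codon 3: UAC Tyr / AUC Ile — nonsynonymous.
Codon 4: UAC Tyr / UAU Tyr — synonymous.
Codon 5: CCG Pro / CCU Pro — synonymous.
Codon 6: UUU Phe / UUU Phe — identical.
Codon 7: CAU His / CAC His — synonymous.
Codon 8: UUU Phe / UUC Phe — synonymous.
Nonsynonymous differences: 2 → different protein.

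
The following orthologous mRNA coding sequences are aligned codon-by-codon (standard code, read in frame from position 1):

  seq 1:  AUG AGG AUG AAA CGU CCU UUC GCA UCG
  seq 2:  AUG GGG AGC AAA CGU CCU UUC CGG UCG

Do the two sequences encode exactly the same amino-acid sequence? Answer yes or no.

Codon 1: AUG Met / AUG Met — identical.
Codon 2: AGG Arg / GGG Gly — nonsynonymous.
Codon 3: AUG Met / AGC Ser — nonsynonymous.
Codon 4: AAA Lys / AAA Lys — identical.
Codon 5: CGU Arg / CGU Arg — identical.
Codon 6: CCU Pro / CCU Pro — identical.
Codon 7: UUC Phe / UUC Phe — identical.
Codon 8: GCA Ala / CGG Arg — nonsynonymous.
Codon 9: UCG Ser / UCG Ser — identical.
Nonsynonymous differences: 3 → different protein.

no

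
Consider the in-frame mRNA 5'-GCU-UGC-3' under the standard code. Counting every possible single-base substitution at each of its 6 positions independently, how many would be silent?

Codon 1 (GCU, Ala): 3 synonymous substitutions.
Codon 2 (UGC, Cys): 1 synonymous substitution.
Total: 3 + 1 = 4.

4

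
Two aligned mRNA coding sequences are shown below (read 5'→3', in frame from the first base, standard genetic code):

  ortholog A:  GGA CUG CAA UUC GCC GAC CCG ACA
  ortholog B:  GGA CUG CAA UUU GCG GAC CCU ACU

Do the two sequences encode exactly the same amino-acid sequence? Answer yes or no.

yes

Codon 1: GGA Gly / GGA Gly — identical.
Codon 2: CUG Leu / CUG Leu — identical.
Codon 3: CAA Gln / CAA Gln — identical.
Codon 4: UUC Phe / UUU Phe — synonymous.
Codon 5: GCC Ala / GCG Ala — synonymous.
Codon 6: GAC Asp / GAC Asp — identical.
Codon 7: CCG Pro / CCU Pro — synonymous.
Codon 8: ACA Thr / ACU Thr — synonymous.
Nonsynonymous differences: 0 → same protein.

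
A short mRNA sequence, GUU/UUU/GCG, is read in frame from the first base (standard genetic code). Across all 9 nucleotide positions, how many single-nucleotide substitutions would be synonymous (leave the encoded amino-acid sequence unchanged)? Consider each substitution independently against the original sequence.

Codon 1 (GUU, Val): 3 synonymous substitutions.
Codon 2 (UUU, Phe): 1 synonymous substitution.
Codon 3 (GCG, Ala): 3 synonymous substitutions.
Total: 3 + 1 + 3 = 7.

7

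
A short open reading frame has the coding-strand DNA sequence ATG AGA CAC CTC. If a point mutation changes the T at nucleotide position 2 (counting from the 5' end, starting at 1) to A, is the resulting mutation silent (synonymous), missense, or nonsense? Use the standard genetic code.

Position 2 falls in codon 1: ATG → Met.
After the substitution the codon is AAG → Lys.
Met ≠ Lys, so this is a missense mutation.

missense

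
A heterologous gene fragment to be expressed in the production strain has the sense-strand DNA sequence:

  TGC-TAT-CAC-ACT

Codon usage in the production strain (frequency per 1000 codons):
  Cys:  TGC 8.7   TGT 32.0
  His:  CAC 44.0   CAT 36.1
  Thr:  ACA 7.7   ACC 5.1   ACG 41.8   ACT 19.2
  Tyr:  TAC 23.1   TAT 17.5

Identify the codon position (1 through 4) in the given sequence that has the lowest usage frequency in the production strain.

Codon 1 TGC (Cys): 8.7 per 1000.
Codon 2 TAT (Tyr): 17.5 per 1000.
Codon 3 CAC (His): 44.0 per 1000.
Codon 4 ACT (Thr): 19.2 per 1000.
Lowest frequency is 8.7 at codon 1.

1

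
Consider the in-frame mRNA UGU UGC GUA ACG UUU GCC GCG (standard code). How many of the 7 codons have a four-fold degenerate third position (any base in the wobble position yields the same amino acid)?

4

Codon 1 UGU (Cys): third position 2-fold.
Codon 2 UGC (Cys): third position 2-fold.
Codon 3 GUA (Val): third position 4-fold.
Codon 4 ACG (Thr): third position 4-fold.
Codon 5 UUU (Phe): third position 2-fold.
Codon 6 GCC (Ala): third position 4-fold.
Codon 7 GCG (Ala): third position 4-fold.
Four-fold degenerate third positions: 4.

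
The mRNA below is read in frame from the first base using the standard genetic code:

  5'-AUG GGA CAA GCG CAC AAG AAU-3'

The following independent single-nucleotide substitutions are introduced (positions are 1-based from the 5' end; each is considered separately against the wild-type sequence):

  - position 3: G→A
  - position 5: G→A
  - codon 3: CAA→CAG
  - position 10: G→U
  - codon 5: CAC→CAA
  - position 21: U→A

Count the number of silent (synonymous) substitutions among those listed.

1

Codon 1: AUG (Met) → AUA (Ile) — missense.
Codon 2: GGA (Gly) → GAA (Glu) — missense.
Codon 3: CAA (Gln) → CAG (Gln) — synonymous.
Codon 4: GCG (Ala) → UCG (Ser) — missense.
Codon 5: CAC (His) → CAA (Gln) — missense.
Codon 7: AAU (Asn) → AAA (Lys) — missense.
Synonymous: 1 of 6.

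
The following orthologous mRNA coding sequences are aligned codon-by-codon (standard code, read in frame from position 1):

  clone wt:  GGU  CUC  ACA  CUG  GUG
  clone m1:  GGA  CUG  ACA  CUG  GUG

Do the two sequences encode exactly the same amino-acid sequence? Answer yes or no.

yes

Codon 1: GGU Gly / GGA Gly — synonymous.
Codon 2: CUC Leu / CUG Leu — synonymous.
Codon 3: ACA Thr / ACA Thr — identical.
Codon 4: CUG Leu / CUG Leu — identical.
Codon 5: GUG Val / GUG Val — identical.
Nonsynonymous differences: 0 → same protein.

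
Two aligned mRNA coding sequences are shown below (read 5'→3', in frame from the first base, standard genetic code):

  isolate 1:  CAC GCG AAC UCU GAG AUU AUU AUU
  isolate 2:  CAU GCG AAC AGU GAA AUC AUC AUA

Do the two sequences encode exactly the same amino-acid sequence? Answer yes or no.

yes

Codon 1: CAC His / CAU His — synonymous.
Codon 2: GCG Ala / GCG Ala — identical.
Codon 3: AAC Asn / AAC Asn — identical.
Codon 4: UCU Ser / AGU Ser — synonymous.
Codon 5: GAG Glu / GAA Glu — synonymous.
Codon 6: AUU Ile / AUC Ile — synonymous.
Codon 7: AUU Ile / AUC Ile — synonymous.
Codon 8: AUU Ile / AUA Ile — synonymous.
Nonsynonymous differences: 0 → same protein.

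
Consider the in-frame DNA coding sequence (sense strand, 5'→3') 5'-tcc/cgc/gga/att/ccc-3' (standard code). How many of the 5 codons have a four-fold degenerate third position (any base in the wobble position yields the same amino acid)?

Codon 1 TCC (Ser): third position 4-fold.
Codon 2 CGC (Arg): third position 4-fold.
Codon 3 GGA (Gly): third position 4-fold.
Codon 4 ATT (Ile): third position 3-fold.
Codon 5 CCC (Pro): third position 4-fold.
Four-fold degenerate third positions: 4.

4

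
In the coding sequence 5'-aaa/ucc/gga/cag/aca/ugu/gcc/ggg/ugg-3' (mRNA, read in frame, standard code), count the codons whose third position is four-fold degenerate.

Codon 1 AAA (Lys): third position 2-fold.
Codon 2 UCC (Ser): third position 4-fold.
Codon 3 GGA (Gly): third position 4-fold.
Codon 4 CAG (Gln): third position 2-fold.
Codon 5 ACA (Thr): third position 4-fold.
Codon 6 UGU (Cys): third position 2-fold.
Codon 7 GCC (Ala): third position 4-fold.
Codon 8 GGG (Gly): third position 4-fold.
Codon 9 UGG (Trp): third position 1-fold.
Four-fold degenerate third positions: 5.

5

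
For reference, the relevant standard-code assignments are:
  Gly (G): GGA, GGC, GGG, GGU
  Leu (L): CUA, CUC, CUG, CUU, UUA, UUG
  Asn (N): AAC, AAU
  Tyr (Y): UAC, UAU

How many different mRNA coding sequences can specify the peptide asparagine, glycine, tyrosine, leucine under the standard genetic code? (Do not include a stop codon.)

Asn: 2 codons.
Gly: 4 codons.
Tyr: 2 codons.
Leu: 6 codons.
2 × 4 × 2 × 6 = 96.

96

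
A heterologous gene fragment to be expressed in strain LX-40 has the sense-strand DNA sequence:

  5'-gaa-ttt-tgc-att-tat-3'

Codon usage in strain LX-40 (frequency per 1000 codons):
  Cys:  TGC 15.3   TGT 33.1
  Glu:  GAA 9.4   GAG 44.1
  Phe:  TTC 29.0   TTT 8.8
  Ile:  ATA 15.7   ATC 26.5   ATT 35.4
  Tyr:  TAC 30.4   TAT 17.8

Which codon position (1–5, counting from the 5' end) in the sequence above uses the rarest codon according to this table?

2

Codon 1 GAA (Glu): 9.4 per 1000.
Codon 2 TTT (Phe): 8.8 per 1000.
Codon 3 TGC (Cys): 15.3 per 1000.
Codon 4 ATT (Ile): 35.4 per 1000.
Codon 5 TAT (Tyr): 17.8 per 1000.
Lowest frequency is 8.8 at codon 2.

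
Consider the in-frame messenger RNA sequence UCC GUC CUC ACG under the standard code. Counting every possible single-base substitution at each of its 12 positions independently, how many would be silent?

12

Codon 1 (UCC, Ser): 3 synonymous substitutions.
Codon 2 (GUC, Val): 3 synonymous substitutions.
Codon 3 (CUC, Leu): 3 synonymous substitutions.
Codon 4 (ACG, Thr): 3 synonymous substitutions.
Total: 3 + 3 + 3 + 3 = 12.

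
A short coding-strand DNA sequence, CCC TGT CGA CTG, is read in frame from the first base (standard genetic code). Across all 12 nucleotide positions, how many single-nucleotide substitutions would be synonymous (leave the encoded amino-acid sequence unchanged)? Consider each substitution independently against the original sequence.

Codon 1 (CCC, Pro): 3 synonymous substitutions.
Codon 2 (TGT, Cys): 1 synonymous substitution.
Codon 3 (CGA, Arg): 4 synonymous substitutions.
Codon 4 (CTG, Leu): 4 synonymous substitutions.
Total: 3 + 1 + 4 + 4 = 12.

12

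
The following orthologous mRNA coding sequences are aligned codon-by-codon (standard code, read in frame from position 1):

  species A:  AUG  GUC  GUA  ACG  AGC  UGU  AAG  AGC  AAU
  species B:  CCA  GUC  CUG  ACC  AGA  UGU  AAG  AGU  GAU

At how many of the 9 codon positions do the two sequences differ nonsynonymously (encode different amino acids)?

4

Codon 1: AUG Met / CCA Pro — nonsynonymous.
Codon 2: GUC Val / GUC Val — identical.
Codon 3: GUA Val / CUG Leu — nonsynonymous.
Codon 4: ACG Thr / ACC Thr — synonymous.
Codon 5: AGC Ser / AGA Arg — nonsynonymous.
Codon 6: UGU Cys / UGU Cys — identical.
Codon 7: AAG Lys / AAG Lys — identical.
Codon 8: AGC Ser / AGU Ser — synonymous.
Codon 9: AAU Asn / GAU Asp — nonsynonymous.
Nonsynonymous differences: 4.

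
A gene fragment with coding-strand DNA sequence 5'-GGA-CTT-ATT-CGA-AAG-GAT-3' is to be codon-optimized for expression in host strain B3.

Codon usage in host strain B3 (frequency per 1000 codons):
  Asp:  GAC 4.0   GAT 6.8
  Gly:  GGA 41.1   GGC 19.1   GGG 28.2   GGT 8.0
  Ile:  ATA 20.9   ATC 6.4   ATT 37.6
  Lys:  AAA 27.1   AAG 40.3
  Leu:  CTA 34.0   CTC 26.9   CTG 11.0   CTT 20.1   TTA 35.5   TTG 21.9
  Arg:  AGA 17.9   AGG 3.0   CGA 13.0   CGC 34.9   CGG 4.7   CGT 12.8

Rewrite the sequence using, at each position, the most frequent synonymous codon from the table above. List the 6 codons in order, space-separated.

GGA TTA ATT CGC AAG GAT

Codon 1 (Gly): best is GGA at 41.1.
Codon 2 (Leu): best is TTA at 35.5.
Codon 3 (Ile): best is ATT at 37.6.
Codon 4 (Arg): best is CGC at 34.9.
Codon 5 (Lys): best is AAG at 40.3.
Codon 6 (Asp): best is GAT at 6.8.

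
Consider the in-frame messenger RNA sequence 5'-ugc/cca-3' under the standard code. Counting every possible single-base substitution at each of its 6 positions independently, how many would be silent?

Codon 1 (UGC, Cys): 1 synonymous substitution.
Codon 2 (CCA, Pro): 3 synonymous substitutions.
Total: 1 + 3 = 4.

4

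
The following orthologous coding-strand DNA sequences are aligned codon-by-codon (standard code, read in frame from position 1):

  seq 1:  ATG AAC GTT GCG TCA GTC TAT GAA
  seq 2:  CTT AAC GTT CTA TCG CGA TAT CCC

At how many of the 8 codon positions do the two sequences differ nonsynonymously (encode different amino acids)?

4

Codon 1: ATG Met / CTT Leu — nonsynonymous.
Codon 2: AAC Asn / AAC Asn — identical.
Codon 3: GTT Val / GTT Val — identical.
Codon 4: GCG Ala / CTA Leu — nonsynonymous.
Codon 5: TCA Ser / TCG Ser — synonymous.
Codon 6: GTC Val / CGA Arg — nonsynonymous.
Codon 7: TAT Tyr / TAT Tyr — identical.
Codon 8: GAA Glu / CCC Pro — nonsynonymous.
Nonsynonymous differences: 4.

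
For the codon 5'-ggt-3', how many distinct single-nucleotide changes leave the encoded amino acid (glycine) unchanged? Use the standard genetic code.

3

Position 1: none → 0 synonymous.
Position 2: none → 0 synonymous.
Position 3: GGC, GGA, GGG → 3 synonymous.
Total: 0 + 0 + 3 = 3.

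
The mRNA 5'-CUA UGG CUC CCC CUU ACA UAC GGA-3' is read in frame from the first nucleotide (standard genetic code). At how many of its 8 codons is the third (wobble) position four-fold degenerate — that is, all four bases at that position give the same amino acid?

6

Codon 1 CUA (Leu): third position 4-fold.
Codon 2 UGG (Trp): third position 1-fold.
Codon 3 CUC (Leu): third position 4-fold.
Codon 4 CCC (Pro): third position 4-fold.
Codon 5 CUU (Leu): third position 4-fold.
Codon 6 ACA (Thr): third position 4-fold.
Codon 7 UAC (Tyr): third position 2-fold.
Codon 8 GGA (Gly): third position 4-fold.
Four-fold degenerate third positions: 6.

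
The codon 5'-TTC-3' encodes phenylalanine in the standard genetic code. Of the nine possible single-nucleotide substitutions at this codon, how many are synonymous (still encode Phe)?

Position 1: none → 0 synonymous.
Position 2: none → 0 synonymous.
Position 3: TTT → 1 synonymous.
Total: 0 + 0 + 1 = 1.

1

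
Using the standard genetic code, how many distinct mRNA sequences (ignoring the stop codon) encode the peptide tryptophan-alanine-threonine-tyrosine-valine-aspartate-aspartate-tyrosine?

Trp: 1 codon.
Ala: 4 codons.
Thr: 4 codons.
Tyr: 2 codons.
Val: 4 codons.
Asp: 2 codons.
Asp: 2 codons.
Tyr: 2 codons.
1 × 4 × 4 × 2 × 4 × 2 × 2 × 2 = 1024.

1024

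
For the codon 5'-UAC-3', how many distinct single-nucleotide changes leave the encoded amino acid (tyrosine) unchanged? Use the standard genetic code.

1

Position 1: none → 0 synonymous.
Position 2: none → 0 synonymous.
Position 3: UAU → 1 synonymous.
Total: 0 + 0 + 1 = 1.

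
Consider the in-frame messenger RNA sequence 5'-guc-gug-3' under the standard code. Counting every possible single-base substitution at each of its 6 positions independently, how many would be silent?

6

Codon 1 (GUC, Val): 3 synonymous substitutions.
Codon 2 (GUG, Val): 3 synonymous substitutions.
Total: 3 + 3 = 6.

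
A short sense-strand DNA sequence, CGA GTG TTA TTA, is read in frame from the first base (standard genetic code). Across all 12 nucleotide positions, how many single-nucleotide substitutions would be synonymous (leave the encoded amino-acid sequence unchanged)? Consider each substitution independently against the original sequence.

Codon 1 (CGA, Arg): 4 synonymous substitutions.
Codon 2 (GTG, Val): 3 synonymous substitutions.
Codon 3 (TTA, Leu): 2 synonymous substitutions.
Codon 4 (TTA, Leu): 2 synonymous substitutions.
Total: 4 + 3 + 2 + 2 = 11.

11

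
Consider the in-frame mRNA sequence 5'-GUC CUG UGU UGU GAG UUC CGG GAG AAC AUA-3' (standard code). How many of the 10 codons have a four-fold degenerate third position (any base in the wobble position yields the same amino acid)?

3

Codon 1 GUC (Val): third position 4-fold.
Codon 2 CUG (Leu): third position 4-fold.
Codon 3 UGU (Cys): third position 2-fold.
Codon 4 UGU (Cys): third position 2-fold.
Codon 5 GAG (Glu): third position 2-fold.
Codon 6 UUC (Phe): third position 2-fold.
Codon 7 CGG (Arg): third position 4-fold.
Codon 8 GAG (Glu): third position 2-fold.
Codon 9 AAC (Asn): third position 2-fold.
Codon 10 AUA (Ile): third position 3-fold.
Four-fold degenerate third positions: 3.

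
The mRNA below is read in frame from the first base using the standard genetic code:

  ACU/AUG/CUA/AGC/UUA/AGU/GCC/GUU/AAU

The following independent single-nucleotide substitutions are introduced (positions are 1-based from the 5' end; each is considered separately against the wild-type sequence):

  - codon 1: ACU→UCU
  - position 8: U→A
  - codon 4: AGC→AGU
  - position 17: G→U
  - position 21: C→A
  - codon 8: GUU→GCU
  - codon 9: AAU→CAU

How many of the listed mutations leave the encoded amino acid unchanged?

2

Codon 1: ACU (Thr) → UCU (Ser) — missense.
Codon 3: CUA (Leu) → CAA (Gln) — missense.
Codon 4: AGC (Ser) → AGU (Ser) — synonymous.
Codon 6: AGU (Ser) → AUU (Ile) — missense.
Codon 7: GCC (Ala) → GCA (Ala) — synonymous.
Codon 8: GUU (Val) → GCU (Ala) — missense.
Codon 9: AAU (Asn) → CAU (His) — missense.
Synonymous: 2 of 7.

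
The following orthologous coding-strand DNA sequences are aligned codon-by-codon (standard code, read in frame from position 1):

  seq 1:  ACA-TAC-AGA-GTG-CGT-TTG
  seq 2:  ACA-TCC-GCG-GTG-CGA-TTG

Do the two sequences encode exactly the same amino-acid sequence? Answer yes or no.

no

Codon 1: ACA Thr / ACA Thr — identical.
Codon 2: TAC Tyr / TCC Ser — nonsynonymous.
Codon 3: AGA Arg / GCG Ala — nonsynonymous.
Codon 4: GTG Val / GTG Val — identical.
Codon 5: CGT Arg / CGA Arg — synonymous.
Codon 6: TTG Leu / TTG Leu — identical.
Nonsynonymous differences: 2 → different protein.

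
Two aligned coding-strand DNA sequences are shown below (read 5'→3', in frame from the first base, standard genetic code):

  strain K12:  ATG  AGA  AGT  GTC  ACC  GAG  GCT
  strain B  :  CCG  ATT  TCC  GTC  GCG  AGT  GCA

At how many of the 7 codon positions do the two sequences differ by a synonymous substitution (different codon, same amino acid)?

2

Codon 1: ATG Met / CCG Pro — nonsynonymous.
Codon 2: AGA Arg / ATT Ile — nonsynonymous.
Codon 3: AGT Ser / TCC Ser — synonymous.
Codon 4: GTC Val / GTC Val — identical.
Codon 5: ACC Thr / GCG Ala — nonsynonymous.
Codon 6: GAG Glu / AGT Ser — nonsynonymous.
Codon 7: GCT Ala / GCA Ala — synonymous.
Synonymous differences: 2.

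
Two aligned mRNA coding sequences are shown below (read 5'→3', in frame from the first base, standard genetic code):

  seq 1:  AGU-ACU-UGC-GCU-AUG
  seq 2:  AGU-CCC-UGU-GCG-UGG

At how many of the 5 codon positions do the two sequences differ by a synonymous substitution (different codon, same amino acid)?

Codon 1: AGU Ser / AGU Ser — identical.
Codon 2: ACU Thr / CCC Pro — nonsynonymous.
Codon 3: UGC Cys / UGU Cys — synonymous.
Codon 4: GCU Ala / GCG Ala — synonymous.
Codon 5: AUG Met / UGG Trp — nonsynonymous.
Synonymous differences: 2.

2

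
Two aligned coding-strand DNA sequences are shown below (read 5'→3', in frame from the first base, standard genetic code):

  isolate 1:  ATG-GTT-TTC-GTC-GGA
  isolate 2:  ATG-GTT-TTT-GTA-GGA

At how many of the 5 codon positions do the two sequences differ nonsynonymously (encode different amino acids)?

Codon 1: ATG Met / ATG Met — identical.
Codon 2: GTT Val / GTT Val — identical.
Codon 3: TTC Phe / TTT Phe — synonymous.
Codon 4: GTC Val / GTA Val — synonymous.
Codon 5: GGA Gly / GGA Gly — identical.
Nonsynonymous differences: 0.

0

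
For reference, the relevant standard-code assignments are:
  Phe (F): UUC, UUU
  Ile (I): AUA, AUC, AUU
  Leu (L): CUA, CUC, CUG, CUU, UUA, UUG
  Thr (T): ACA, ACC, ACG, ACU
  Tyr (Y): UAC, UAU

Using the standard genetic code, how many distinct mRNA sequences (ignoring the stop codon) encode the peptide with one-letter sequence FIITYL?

Phe: 2 codons.
Ile: 3 codons.
Ile: 3 codons.
Thr: 4 codons.
Tyr: 2 codons.
Leu: 6 codons.
2 × 3 × 3 × 4 × 2 × 6 = 864.

864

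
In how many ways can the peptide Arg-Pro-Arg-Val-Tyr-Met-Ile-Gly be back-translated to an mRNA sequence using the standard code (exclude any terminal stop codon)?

Arg: 6 codons.
Pro: 4 codons.
Arg: 6 codons.
Val: 4 codons.
Tyr: 2 codons.
Met: 1 codon.
Ile: 3 codons.
Gly: 4 codons.
6 × 4 × 6 × 4 × 2 × 1 × 3 × 4 = 13824.

13824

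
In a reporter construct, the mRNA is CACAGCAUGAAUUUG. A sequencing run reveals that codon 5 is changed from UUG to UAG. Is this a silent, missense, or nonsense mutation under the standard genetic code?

nonsense

Position 14 falls in codon 5: UUG → Leu.
After the substitution the codon is UAG → Stop.
The new codon is a stop codon, so this is a nonsense mutation.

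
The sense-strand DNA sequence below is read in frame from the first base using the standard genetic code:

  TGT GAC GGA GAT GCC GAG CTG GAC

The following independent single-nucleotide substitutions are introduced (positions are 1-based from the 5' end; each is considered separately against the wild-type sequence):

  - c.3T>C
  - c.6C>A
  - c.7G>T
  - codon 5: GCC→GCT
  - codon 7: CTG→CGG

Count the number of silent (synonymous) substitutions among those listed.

2

Codon 1: TGT (Cys) → TGC (Cys) — synonymous.
Codon 2: GAC (Asp) → GAA (Glu) — missense.
Codon 3: GGA (Gly) → TGA (Stop) — nonsense.
Codon 5: GCC (Ala) → GCT (Ala) — synonymous.
Codon 7: CTG (Leu) → CGG (Arg) — missense.
Synonymous: 2 of 5.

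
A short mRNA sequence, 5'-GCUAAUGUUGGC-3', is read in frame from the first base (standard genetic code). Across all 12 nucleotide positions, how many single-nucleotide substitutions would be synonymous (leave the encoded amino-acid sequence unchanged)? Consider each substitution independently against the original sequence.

10

Codon 1 (GCU, Ala): 3 synonymous substitutions.
Codon 2 (AAU, Asn): 1 synonymous substitution.
Codon 3 (GUU, Val): 3 synonymous substitutions.
Codon 4 (GGC, Gly): 3 synonymous substitutions.
Total: 3 + 1 + 3 + 3 = 10.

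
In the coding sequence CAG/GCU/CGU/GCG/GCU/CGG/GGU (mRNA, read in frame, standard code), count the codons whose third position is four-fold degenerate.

6

Codon 1 CAG (Gln): third position 2-fold.
Codon 2 GCU (Ala): third position 4-fold.
Codon 3 CGU (Arg): third position 4-fold.
Codon 4 GCG (Ala): third position 4-fold.
Codon 5 GCU (Ala): third position 4-fold.
Codon 6 CGG (Arg): third position 4-fold.
Codon 7 GGU (Gly): third position 4-fold.
Four-fold degenerate third positions: 6.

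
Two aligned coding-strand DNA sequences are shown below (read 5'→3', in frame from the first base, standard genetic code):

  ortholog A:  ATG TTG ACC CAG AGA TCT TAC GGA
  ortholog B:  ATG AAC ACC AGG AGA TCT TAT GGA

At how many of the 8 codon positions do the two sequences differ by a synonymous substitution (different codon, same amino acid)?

1

Codon 1: ATG Met / ATG Met — identical.
Codon 2: TTG Leu / AAC Asn — nonsynonymous.
Codon 3: ACC Thr / ACC Thr — identical.
Codon 4: CAG Gln / AGG Arg — nonsynonymous.
Codon 5: AGA Arg / AGA Arg — identical.
Codon 6: TCT Ser / TCT Ser — identical.
Codon 7: TAC Tyr / TAT Tyr — synonymous.
Codon 8: GGA Gly / GGA Gly — identical.
Synonymous differences: 1.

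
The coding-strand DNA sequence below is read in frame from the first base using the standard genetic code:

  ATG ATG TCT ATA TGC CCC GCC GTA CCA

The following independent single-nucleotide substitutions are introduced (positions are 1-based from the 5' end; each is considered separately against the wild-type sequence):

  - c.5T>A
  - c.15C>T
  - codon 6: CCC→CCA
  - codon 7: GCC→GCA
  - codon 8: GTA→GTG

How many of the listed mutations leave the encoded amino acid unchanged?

Codon 2: ATG (Met) → AAG (Lys) — missense.
Codon 5: TGC (Cys) → TGT (Cys) — synonymous.
Codon 6: CCC (Pro) → CCA (Pro) — synonymous.
Codon 7: GCC (Ala) → GCA (Ala) — synonymous.
Codon 8: GTA (Val) → GTG (Val) — synonymous.
Synonymous: 4 of 5.

4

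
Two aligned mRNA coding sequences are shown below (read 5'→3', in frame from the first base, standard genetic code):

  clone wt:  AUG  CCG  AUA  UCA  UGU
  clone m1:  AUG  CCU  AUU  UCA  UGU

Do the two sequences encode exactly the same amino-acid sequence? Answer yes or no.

yes

Codon 1: AUG Met / AUG Met — identical.
Codon 2: CCG Pro / CCU Pro — synonymous.
Codon 3: AUA Ile / AUU Ile — synonymous.
Codon 4: UCA Ser / UCA Ser — identical.
Codon 5: UGU Cys / UGU Cys — identical.
Nonsynonymous differences: 0 → same protein.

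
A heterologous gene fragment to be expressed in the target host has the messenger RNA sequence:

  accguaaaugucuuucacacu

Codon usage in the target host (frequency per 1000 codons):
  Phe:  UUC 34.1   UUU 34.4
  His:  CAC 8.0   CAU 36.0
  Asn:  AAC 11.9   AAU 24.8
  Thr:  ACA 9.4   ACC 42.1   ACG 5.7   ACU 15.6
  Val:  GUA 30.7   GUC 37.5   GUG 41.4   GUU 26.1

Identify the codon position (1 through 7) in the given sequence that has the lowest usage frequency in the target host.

Codon 1 ACC (Thr): 42.1 per 1000.
Codon 2 GUA (Val): 30.7 per 1000.
Codon 3 AAU (Asn): 24.8 per 1000.
Codon 4 GUC (Val): 37.5 per 1000.
Codon 5 UUU (Phe): 34.4 per 1000.
Codon 6 CAC (His): 8.0 per 1000.
Codon 7 ACU (Thr): 15.6 per 1000.
Lowest frequency is 8.0 at codon 6.

6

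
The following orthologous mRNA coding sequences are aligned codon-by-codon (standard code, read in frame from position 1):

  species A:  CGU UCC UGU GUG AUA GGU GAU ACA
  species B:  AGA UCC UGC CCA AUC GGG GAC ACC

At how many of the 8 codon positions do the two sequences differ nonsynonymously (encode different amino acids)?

Codon 1: CGU Arg / AGA Arg — synonymous.
Codon 2: UCC Ser / UCC Ser — identical.
Codon 3: UGU Cys / UGC Cys — synonymous.
Codon 4: GUG Val / CCA Pro — nonsynonymous.
Codon 5: AUA Ile / AUC Ile — synonymous.
Codon 6: GGU Gly / GGG Gly — synonymous.
Codon 7: GAU Asp / GAC Asp — synonymous.
Codon 8: ACA Thr / ACC Thr — synonymous.
Nonsynonymous differences: 1.

1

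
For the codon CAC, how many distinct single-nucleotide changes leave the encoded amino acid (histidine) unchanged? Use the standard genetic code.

1

Position 1: none → 0 synonymous.
Position 2: none → 0 synonymous.
Position 3: CAU → 1 synonymous.
Total: 0 + 0 + 1 = 1.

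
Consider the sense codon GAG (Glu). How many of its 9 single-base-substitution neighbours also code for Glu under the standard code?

Position 1: none → 0 synonymous.
Position 2: none → 0 synonymous.
Position 3: GAA → 1 synonymous.
Total: 0 + 0 + 1 = 1.

1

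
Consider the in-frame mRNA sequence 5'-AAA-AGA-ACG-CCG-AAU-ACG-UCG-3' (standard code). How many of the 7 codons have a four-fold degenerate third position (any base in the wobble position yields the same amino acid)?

Codon 1 AAA (Lys): third position 2-fold.
Codon 2 AGA (Arg): third position 2-fold.
Codon 3 ACG (Thr): third position 4-fold.
Codon 4 CCG (Pro): third position 4-fold.
Codon 5 AAU (Asn): third position 2-fold.
Codon 6 ACG (Thr): third position 4-fold.
Codon 7 UCG (Ser): third position 4-fold.
Four-fold degenerate third positions: 4.

4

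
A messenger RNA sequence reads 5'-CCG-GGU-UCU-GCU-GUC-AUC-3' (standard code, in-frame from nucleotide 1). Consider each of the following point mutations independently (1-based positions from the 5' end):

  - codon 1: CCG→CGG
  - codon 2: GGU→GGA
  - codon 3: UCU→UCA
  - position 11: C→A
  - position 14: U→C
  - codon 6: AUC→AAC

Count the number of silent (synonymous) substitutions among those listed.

Codon 1: CCG (Pro) → CGG (Arg) — missense.
Codon 2: GGU (Gly) → GGA (Gly) — synonymous.
Codon 3: UCU (Ser) → UCA (Ser) — synonymous.
Codon 4: GCU (Ala) → GAU (Asp) — missense.
Codon 5: GUC (Val) → GCC (Ala) — missense.
Codon 6: AUC (Ile) → AAC (Asn) — missense.
Synonymous: 2 of 6.

2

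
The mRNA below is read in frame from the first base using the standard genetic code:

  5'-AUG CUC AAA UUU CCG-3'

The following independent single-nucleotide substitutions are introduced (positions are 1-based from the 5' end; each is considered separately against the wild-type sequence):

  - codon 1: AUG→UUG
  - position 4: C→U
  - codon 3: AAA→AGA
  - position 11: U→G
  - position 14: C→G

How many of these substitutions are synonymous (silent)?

Codon 1: AUG (Met) → UUG (Leu) — missense.
Codon 2: CUC (Leu) → UUC (Phe) — missense.
Codon 3: AAA (Lys) → AGA (Arg) — missense.
Codon 4: UUU (Phe) → UGU (Cys) — missense.
Codon 5: CCG (Pro) → CGG (Arg) — missense.
Synonymous: 0 of 5.

0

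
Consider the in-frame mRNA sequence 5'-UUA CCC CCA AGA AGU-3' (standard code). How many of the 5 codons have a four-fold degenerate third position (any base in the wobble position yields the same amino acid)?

Codon 1 UUA (Leu): third position 2-fold.
Codon 2 CCC (Pro): third position 4-fold.
Codon 3 CCA (Pro): third position 4-fold.
Codon 4 AGA (Arg): third position 2-fold.
Codon 5 AGU (Ser): third position 2-fold.
Four-fold degenerate third positions: 2.

2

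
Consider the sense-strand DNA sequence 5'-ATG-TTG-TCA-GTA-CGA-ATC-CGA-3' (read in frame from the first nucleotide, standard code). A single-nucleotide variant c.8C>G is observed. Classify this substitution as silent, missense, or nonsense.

Position 8 falls in codon 3: TCA → Ser.
After the substitution the codon is TGA → Stop.
The new codon is a stop codon, so this is a nonsense mutation.

nonsense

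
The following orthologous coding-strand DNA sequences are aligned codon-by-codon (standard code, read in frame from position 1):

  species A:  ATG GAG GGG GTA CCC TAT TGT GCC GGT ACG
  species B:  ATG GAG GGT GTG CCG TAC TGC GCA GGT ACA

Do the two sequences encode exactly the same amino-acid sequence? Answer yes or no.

Codon 1: ATG Met / ATG Met — identical.
Codon 2: GAG Glu / GAG Glu — identical.
Codon 3: GGG Gly / GGT Gly — synonymous.
Codon 4: GTA Val / GTG Val — synonymous.
Codon 5: CCC Pro / CCG Pro — synonymous.
Codon 6: TAT Tyr / TAC Tyr — synonymous.
Codon 7: TGT Cys / TGC Cys — synonymous.
Codon 8: GCC Ala / GCA Ala — synonymous.
Codon 9: GGT Gly / GGT Gly — identical.
Codon 10: ACG Thr / ACA Thr — synonymous.
Nonsynonymous differences: 0 → same protein.

yes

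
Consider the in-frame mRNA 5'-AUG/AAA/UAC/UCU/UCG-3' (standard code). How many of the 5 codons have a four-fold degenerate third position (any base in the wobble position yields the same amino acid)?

2

Codon 1 AUG (Met): third position 1-fold.
Codon 2 AAA (Lys): third position 2-fold.
Codon 3 UAC (Tyr): third position 2-fold.
Codon 4 UCU (Ser): third position 4-fold.
Codon 5 UCG (Ser): third position 4-fold.
Four-fold degenerate third positions: 2.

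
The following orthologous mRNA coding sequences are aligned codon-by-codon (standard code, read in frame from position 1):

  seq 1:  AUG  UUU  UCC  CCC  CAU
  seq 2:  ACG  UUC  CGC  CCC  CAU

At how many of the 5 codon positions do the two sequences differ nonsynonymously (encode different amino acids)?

2

Codon 1: AUG Met / ACG Thr — nonsynonymous.
Codon 2: UUU Phe / UUC Phe — synonymous.
Codon 3: UCC Ser / CGC Arg — nonsynonymous.
Codon 4: CCC Pro / CCC Pro — identical.
Codon 5: CAU His / CAU His — identical.
Nonsynonymous differences: 2.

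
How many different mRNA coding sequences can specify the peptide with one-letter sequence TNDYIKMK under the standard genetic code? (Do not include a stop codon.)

Thr: 4 codons.
Asn: 2 codons.
Asp: 2 codons.
Tyr: 2 codons.
Ile: 3 codons.
Lys: 2 codons.
Met: 1 codon.
Lys: 2 codons.
4 × 2 × 2 × 2 × 3 × 2 × 1 × 2 = 384.

384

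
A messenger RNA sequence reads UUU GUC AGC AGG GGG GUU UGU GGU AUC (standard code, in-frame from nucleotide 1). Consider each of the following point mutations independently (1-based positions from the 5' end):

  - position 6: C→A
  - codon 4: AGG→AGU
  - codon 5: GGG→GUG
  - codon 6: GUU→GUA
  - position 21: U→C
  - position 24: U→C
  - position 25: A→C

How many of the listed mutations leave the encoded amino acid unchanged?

Codon 2: GUC (Val) → GUA (Val) — synonymous.
Codon 4: AGG (Arg) → AGU (Ser) — missense.
Codon 5: GGG (Gly) → GUG (Val) — missense.
Codon 6: GUU (Val) → GUA (Val) — synonymous.
Codon 7: UGU (Cys) → UGC (Cys) — synonymous.
Codon 8: GGU (Gly) → GGC (Gly) — synonymous.
Codon 9: AUC (Ile) → CUC (Leu) — missense.
Synonymous: 4 of 7.

4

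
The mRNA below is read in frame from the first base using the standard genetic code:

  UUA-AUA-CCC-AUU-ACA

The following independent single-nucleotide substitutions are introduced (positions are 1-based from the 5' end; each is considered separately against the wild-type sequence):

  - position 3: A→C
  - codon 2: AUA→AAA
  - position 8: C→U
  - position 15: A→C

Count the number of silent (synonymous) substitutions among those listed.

1

Codon 1: UUA (Leu) → UUC (Phe) — missense.
Codon 2: AUA (Ile) → AAA (Lys) — missense.
Codon 3: CCC (Pro) → CUC (Leu) — missense.
Codon 5: ACA (Thr) → ACC (Thr) — synonymous.
Synonymous: 1 of 4.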